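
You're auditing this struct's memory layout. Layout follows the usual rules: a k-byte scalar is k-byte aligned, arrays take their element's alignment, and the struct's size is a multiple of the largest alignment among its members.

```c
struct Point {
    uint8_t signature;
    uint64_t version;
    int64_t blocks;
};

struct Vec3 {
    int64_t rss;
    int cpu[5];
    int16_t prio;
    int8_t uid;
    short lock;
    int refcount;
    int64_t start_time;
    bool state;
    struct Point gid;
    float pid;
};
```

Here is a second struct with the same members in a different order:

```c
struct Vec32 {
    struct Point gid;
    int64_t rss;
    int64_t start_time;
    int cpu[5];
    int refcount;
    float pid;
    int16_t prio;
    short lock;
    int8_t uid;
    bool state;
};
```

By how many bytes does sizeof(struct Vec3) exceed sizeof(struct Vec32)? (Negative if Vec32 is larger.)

8

Point: signature at 0 (size 1, align 1) → ends 1; pad 7 to align 8 for version; version at 8 (size 8, align 8) → ends 16; blocks at 16 (size 8, align 8) → ends 24; total 24 bytes, alignment 8
rss at 0 (size 8, align 8) → ends 8
cpu at 8 (size 20, align 4) → ends 28
prio at 28 (size 2, align 2) → ends 30
uid at 30 (size 1, align 1) → ends 31
pad 1 to align 2 for lock
lock at 32 (size 2, align 2) → ends 34
pad 2 to align 4 for refcount
refcount at 36 (size 4, align 4) → ends 40
start_time at 40 (size 8, align 8) → ends 48
state at 48 (size 1, align 1) → ends 49
pad 7 to align 8 for gid
gid at 56 (size 24, align 8) → ends 80
pid at 80 (size 4, align 4) → ends 84
tail pad 4 to reach multiple of 8
total 88 bytes, alignment 8
— Vec32 —
gid at 0 (size 24, align 8) → ends 24
rss at 24 (size 8, align 8) → ends 32
start_time at 32 (size 8, align 8) → ends 40
cpu at 40 (size 20, align 4) → ends 60
refcount at 60 (size 4, align 4) → ends 64
pid at 64 (size 4, align 4) → ends 68
prio at 68 (size 2, align 2) → ends 70
lock at 70 (size 2, align 2) → ends 72
uid at 72 (size 1, align 1) → ends 73
state at 73 (size 1, align 1) → ends 74
tail pad 6 to reach multiple of 8
total 80 bytes, alignment 8
88 − 80 = 8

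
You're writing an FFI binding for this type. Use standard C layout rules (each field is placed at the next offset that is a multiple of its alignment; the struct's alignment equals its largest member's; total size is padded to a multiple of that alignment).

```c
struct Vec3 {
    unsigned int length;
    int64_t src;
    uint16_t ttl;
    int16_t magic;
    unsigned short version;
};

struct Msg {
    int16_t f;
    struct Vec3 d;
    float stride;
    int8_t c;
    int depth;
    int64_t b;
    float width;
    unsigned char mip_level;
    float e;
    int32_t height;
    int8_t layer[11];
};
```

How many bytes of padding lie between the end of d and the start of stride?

Vec3: 0..4  length  (4B, 4-aligned); 4..8  -- padding (4B); 8..16  src  (8B, 8-aligned); 16..18  ttl  (2B, 2-aligned); 18..20  magic  (2B, 2-aligned); 20..22  version  (2B, 2-aligned); 22..24  -- tail padding (2B); sizeof = 24, alignof = 8
0..2  f  (2B, 2-aligned)
2..8  -- padding (6B)
8..32  d  (24B, 8-aligned)
32..36  stride  (4B, 4-aligned)

0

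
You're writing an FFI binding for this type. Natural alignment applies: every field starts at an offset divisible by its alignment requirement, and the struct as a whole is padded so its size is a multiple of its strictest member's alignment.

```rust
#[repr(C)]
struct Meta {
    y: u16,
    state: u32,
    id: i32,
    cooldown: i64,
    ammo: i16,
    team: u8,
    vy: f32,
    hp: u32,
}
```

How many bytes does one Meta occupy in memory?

40

y at 0 (size 2, align 2) → ends 2
pad 2 to align 4 for state
state at 4 (size 4, align 4) → ends 8
id at 8 (size 4, align 4) → ends 12
pad 4 to align 8 for cooldown
cooldown at 16 (size 8, align 8) → ends 24
ammo at 24 (size 2, align 2) → ends 26
team at 26 (size 1, align 1) → ends 27
pad 1 to align 4 for vy
vy at 28 (size 4, align 4) → ends 32
hp at 32 (size 4, align 4) → ends 36
tail pad 4 to reach multiple of 8
total 40 bytes, alignment 8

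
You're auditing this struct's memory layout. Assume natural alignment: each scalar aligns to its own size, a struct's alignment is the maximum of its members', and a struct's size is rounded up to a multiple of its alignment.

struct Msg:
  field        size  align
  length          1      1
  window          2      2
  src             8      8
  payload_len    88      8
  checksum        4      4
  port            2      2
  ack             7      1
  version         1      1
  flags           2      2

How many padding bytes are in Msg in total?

5

0..1  length  (1B, 1-aligned)
1..2  -- padding (1B)
2..4  window  (2B, 2-aligned)
4..8  -- padding (4B)
8..16  src  (8B, 8-aligned)
16..104  payload_len  (88B, 8-aligned)
104..108  checksum  (4B, 4-aligned)
108..110  port  (2B, 2-aligned)
110..117  ack  (7B, 1-aligned)
117..118  version  (1B, 1-aligned)
118..120  flags  (2B, 2-aligned)
sizeof = 120, alignof = 8
data bytes 115, size 120 → padding 5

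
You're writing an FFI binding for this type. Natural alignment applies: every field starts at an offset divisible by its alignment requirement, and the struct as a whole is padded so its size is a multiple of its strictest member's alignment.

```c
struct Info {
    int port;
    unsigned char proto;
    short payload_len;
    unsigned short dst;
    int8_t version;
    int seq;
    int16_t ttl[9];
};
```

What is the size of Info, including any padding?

36 bytes

@0: port [4B, align 4] → 4
@4: proto [1B, align 1] → 5
+1 pad (align 2)
@6: payload_len [2B, align 2] → 8
@8: dst [2B, align 2] → 10
@10: version [1B, align 1] → 11
+1 pad (align 4)
@12: seq [4B, align 4] → 16
@16: ttl [18B, align 2] → 34
+2 tail pad (align 4)
size 36, align 4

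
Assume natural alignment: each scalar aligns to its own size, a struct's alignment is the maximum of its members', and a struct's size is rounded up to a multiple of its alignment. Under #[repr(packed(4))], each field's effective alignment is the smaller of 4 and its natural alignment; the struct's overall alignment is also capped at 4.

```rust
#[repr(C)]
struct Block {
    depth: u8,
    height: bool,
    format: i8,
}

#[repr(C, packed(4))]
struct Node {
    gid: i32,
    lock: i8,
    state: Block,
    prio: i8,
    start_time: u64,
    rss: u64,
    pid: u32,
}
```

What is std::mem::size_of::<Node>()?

Block: @0: depth [1B, align 1] → 1; @1: height [1B, align 1] → 2; @2: format [1B, align 1] → 3; size 3, align 1
@0: gid [4B, align 4] → 4
@4: lock [1B, align 1] → 5
@5: state [3B, align 1] → 8
@8: prio [1B, align 1] → 9
+3 pad (align 4)
@12: start_time [8B, align 4] → 20
@20: rss [8B, align 4] → 28
@28: pid [4B, align 4] → 32
size 32, align 4

32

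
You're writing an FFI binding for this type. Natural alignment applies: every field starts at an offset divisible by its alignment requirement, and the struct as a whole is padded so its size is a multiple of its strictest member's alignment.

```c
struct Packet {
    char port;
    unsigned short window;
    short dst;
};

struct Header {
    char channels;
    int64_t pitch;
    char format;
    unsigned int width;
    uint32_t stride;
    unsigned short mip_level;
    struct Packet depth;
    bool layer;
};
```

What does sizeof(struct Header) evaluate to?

Packet: port at 0 (size 1, align 1) → ends 1; pad 1 to align 2 for window; window at 2 (size 2, align 2) → ends 4; dst at 4 (size 2, align 2) → ends 6; total 6 bytes, alignment 2
channels at 0 (size 1, align 1) → ends 1
pad 7 to align 8 for pitch
pitch at 8 (size 8, align 8) → ends 16
format at 16 (size 1, align 1) → ends 17
pad 3 to align 4 for width
width at 20 (size 4, align 4) → ends 24
stride at 24 (size 4, align 4) → ends 28
mip_level at 28 (size 2, align 2) → ends 30
depth at 30 (size 6, align 2) → ends 36
layer at 36 (size 1, align 1) → ends 37
tail pad 3 to reach multiple of 8
total 40 bytes, alignment 8

40 bytes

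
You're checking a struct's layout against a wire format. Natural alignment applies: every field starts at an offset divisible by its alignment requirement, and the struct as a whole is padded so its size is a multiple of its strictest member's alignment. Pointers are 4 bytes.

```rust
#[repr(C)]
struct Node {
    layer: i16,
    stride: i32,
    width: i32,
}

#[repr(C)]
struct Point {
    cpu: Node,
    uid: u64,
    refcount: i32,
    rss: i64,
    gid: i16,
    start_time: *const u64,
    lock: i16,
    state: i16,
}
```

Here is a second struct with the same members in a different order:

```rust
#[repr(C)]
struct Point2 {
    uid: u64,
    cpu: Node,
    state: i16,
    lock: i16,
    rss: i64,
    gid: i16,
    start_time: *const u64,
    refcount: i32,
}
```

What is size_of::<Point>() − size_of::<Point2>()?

8

Node: layer at 0 (size 2, align 2) → ends 2; pad 2 to align 4 for stride; stride at 4 (size 4, align 4) → ends 8; width at 8 (size 4, align 4) → ends 12; total 12 bytes, alignment 4
cpu at 0 (size 12, align 4) → ends 12
pad 4 to align 8 for uid
uid at 16 (size 8, align 8) → ends 24
refcount at 24 (size 4, align 4) → ends 28
pad 4 to align 8 for rss
rss at 32 (size 8, align 8) → ends 40
gid at 40 (size 2, align 2) → ends 42
pad 2 to align 4 for start_time
start_time at 44 (size 4, align 4) → ends 48
lock at 48 (size 2, align 2) → ends 50
state at 50 (size 2, align 2) → ends 52
tail pad 4 to reach multiple of 8
total 56 bytes, alignment 8
— Point2 —
uid at 0 (size 8, align 8) → ends 8
cpu at 8 (size 12, align 4) → ends 20
state at 20 (size 2, align 2) → ends 22
lock at 22 (size 2, align 2) → ends 24
rss at 24 (size 8, align 8) → ends 32
gid at 32 (size 2, align 2) → ends 34
pad 2 to align 4 for start_time
start_time at 36 (size 4, align 4) → ends 40
refcount at 40 (size 4, align 4) → ends 44
tail pad 4 to reach multiple of 8
total 48 bytes, alignment 8
56 − 48 = 8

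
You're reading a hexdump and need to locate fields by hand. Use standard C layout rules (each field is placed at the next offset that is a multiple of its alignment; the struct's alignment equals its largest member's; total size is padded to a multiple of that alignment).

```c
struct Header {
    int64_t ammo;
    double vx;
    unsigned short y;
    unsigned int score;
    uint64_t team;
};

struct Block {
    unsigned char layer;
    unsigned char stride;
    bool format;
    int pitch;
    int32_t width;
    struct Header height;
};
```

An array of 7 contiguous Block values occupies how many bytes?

Header: ammo at 0 (size 8, align 8) → ends 8; vx at 8 (size 8, align 8) → ends 16; y at 16 (size 2, align 2) → ends 18; pad 2 to align 4 for score; score at 20 (size 4, align 4) → ends 24; team at 24 (size 8, align 8) → ends 32; total 32 bytes, alignment 8
layer at 0 (size 1, align 1) → ends 1
stride at 1 (size 1, align 1) → ends 2
format at 2 (size 1, align 1) → ends 3
pad 1 to align 4 for pitch
pitch at 4 (size 4, align 4) → ends 8
width at 8 (size 4, align 4) → ends 12
pad 4 to align 8 for height
height at 16 (size 32, align 8) → ends 48
total 48 bytes, alignment 8
array of 7: 7 × 48 = 336

336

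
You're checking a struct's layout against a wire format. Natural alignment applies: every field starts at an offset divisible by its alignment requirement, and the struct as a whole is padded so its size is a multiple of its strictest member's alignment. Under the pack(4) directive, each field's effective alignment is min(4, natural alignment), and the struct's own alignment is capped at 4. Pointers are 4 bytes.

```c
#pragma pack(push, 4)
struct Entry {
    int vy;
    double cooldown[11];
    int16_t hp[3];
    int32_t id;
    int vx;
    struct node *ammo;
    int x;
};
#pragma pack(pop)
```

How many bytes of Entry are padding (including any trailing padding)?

vy at 0 (size 4, align 4) → ends 4
cooldown at 4 (size 88, align 4) → ends 92
hp at 92 (size 6, align 2) → ends 98
pad 2 to align 4 for id
id at 100 (size 4, align 4) → ends 104
vx at 104 (size 4, align 4) → ends 108
ammo at 108 (size 4, align 4) → ends 112
x at 112 (size 4, align 4) → ends 116
total 116 bytes, alignment 4
data bytes 114, size 116 → padding 2

2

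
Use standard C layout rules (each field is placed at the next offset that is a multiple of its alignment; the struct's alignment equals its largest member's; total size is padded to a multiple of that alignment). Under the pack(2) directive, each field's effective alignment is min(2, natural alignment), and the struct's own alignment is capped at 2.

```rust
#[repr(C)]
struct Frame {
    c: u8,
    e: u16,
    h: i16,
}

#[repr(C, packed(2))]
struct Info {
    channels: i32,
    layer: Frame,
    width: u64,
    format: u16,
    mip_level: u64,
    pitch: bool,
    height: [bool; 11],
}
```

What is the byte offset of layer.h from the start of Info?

Frame: @0: c [1B, align 1] → 1; +1 pad (align 2); @2: e [2B, align 2] → 4; @4: h [2B, align 2] → 6; size 6, align 2
@0: channels [4B, align 2] → 4
@4: layer [6B, align 2] → 10
within Frame: h at 4
4 + 4 = 8

8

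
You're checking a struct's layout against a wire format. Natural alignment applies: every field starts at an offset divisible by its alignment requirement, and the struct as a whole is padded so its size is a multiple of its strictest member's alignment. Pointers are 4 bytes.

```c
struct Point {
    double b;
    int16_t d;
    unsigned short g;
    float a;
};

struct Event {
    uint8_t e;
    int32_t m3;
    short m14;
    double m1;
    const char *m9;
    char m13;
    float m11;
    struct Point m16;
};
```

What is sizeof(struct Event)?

Point: b at 0 (size 8, align 8) → ends 8; d at 8 (size 2, align 2) → ends 10; g at 10 (size 2, align 2) → ends 12; a at 12 (size 4, align 4) → ends 16; total 16 bytes, alignment 8
e at 0 (size 1, align 1) → ends 1
pad 3 to align 4 for m3
m3 at 4 (size 4, align 4) → ends 8
m14 at 8 (size 2, align 2) → ends 10
pad 6 to align 8 for m1
m1 at 16 (size 8, align 8) → ends 24
m9 at 24 (size 4, align 4) → ends 28
m13 at 28 (size 1, align 1) → ends 29
pad 3 to align 4 for m11
m11 at 32 (size 4, align 4) → ends 36
pad 4 to align 8 for m16
m16 at 40 (size 16, align 8) → ends 56
total 56 bytes, alignment 8

56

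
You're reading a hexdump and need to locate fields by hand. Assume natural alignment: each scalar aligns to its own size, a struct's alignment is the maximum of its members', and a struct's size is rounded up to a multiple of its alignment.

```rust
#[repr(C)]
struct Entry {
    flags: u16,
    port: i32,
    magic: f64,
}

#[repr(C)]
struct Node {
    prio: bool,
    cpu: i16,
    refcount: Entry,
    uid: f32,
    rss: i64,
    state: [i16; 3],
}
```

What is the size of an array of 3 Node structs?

Entry: 0..2  flags  (2B, 2-aligned); 2..4  -- padding (2B); 4..8  port  (4B, 4-aligned); 8..16  magic  (8B, 8-aligned); sizeof = 16, alignof = 8
0..1  prio  (1B, 1-aligned)
1..2  -- padding (1B)
2..4  cpu  (2B, 2-aligned)
4..8  -- padding (4B)
8..24  refcount  (16B, 8-aligned)
24..28  uid  (4B, 4-aligned)
28..32  -- padding (4B)
32..40  rss  (8B, 8-aligned)
40..46  state  (6B, 2-aligned)
46..48  -- tail padding (2B)
sizeof = 48, alignof = 8
array of 3: 3 × 48 = 144

144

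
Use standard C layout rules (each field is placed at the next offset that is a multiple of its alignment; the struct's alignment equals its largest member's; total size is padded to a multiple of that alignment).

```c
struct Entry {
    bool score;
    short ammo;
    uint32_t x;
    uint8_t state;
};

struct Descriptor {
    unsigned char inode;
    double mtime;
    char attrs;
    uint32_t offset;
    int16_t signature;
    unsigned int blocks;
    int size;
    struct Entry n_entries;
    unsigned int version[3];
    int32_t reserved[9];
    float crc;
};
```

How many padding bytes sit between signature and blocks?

2

Entry: @0: score [1B, align 1] → 1; +1 pad (align 2); @2: ammo [2B, align 2] → 4; @4: x [4B, align 4] → 8; @8: state [1B, align 1] → 9; +3 tail pad (align 4); size 12, align 4
@0: inode [1B, align 1] → 1
+7 pad (align 8)
@8: mtime [8B, align 8] → 16
@16: attrs [1B, align 1] → 17
+3 pad (align 4)
@20: offset [4B, align 4] → 24
@24: signature [2B, align 2] → 26
+2 pad (align 4)
@28: blocks [4B, align 4] → 32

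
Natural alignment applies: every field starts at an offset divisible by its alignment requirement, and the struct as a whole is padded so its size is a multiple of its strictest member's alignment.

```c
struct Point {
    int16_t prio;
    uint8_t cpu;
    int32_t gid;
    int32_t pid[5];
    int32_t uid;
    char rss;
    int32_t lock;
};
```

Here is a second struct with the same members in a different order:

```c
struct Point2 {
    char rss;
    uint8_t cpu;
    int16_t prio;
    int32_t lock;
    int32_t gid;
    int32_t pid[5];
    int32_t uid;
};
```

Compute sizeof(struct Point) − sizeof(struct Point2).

prio at 0 (size 2, align 2) → ends 2
cpu at 2 (size 1, align 1) → ends 3
pad 1 to align 4 for gid
gid at 4 (size 4, align 4) → ends 8
pid at 8 (size 20, align 4) → ends 28
uid at 28 (size 4, align 4) → ends 32
rss at 32 (size 1, align 1) → ends 33
pad 3 to align 4 for lock
lock at 36 (size 4, align 4) → ends 40
total 40 bytes, alignment 4
— Point2 —
rss at 0 (size 1, align 1) → ends 1
cpu at 1 (size 1, align 1) → ends 2
prio at 2 (size 2, align 2) → ends 4
lock at 4 (size 4, align 4) → ends 8
gid at 8 (size 4, align 4) → ends 12
pid at 12 (size 20, align 4) → ends 32
uid at 32 (size 4, align 4) → ends 36
total 36 bytes, alignment 4
40 − 36 = 4

4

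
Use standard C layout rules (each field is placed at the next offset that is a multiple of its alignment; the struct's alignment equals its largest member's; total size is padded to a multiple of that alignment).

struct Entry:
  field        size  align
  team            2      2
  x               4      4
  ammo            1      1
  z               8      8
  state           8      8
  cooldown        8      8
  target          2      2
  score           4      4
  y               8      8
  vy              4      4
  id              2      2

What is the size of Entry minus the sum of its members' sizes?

0..2  team  (2B, 2-aligned)
2..4  -- padding (2B)
4..8  x  (4B, 4-aligned)
8..9  ammo  (1B, 1-aligned)
9..16  -- padding (7B)
16..24  z  (8B, 8-aligned)
24..32  state  (8B, 8-aligned)
32..40  cooldown  (8B, 8-aligned)
40..42  target  (2B, 2-aligned)
42..44  -- padding (2B)
44..48  score  (4B, 4-aligned)
48..56  y  (8B, 8-aligned)
56..60  vy  (4B, 4-aligned)
60..62  id  (2B, 2-aligned)
62..64  -- tail padding (2B)
sizeof = 64, alignof = 8
data bytes 51, size 64 → padding 13

13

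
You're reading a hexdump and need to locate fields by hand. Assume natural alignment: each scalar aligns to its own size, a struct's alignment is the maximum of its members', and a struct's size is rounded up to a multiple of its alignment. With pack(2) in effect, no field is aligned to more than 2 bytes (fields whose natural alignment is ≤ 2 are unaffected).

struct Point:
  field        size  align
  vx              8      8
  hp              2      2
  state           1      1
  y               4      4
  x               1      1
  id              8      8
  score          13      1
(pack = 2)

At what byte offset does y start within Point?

12

0..8  vx  (8B, 2-aligned)
8..10  hp  (2B, 2-aligned)
10..11  state  (1B, 1-aligned)
11..12  -- padding (1B)
12..16  y  (4B, 2-aligned)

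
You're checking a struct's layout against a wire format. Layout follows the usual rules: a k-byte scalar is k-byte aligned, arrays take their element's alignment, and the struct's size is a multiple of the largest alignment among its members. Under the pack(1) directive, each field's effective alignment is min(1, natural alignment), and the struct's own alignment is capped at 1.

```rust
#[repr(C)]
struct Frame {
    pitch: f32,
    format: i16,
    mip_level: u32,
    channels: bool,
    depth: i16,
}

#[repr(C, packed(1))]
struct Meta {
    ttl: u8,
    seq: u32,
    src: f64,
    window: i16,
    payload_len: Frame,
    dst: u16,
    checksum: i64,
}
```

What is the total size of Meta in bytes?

41

Frame: 0..4  pitch  (4B, 4-aligned); 4..6  format  (2B, 2-aligned); 6..8  -- padding (2B); 8..12  mip_level  (4B, 4-aligned); 12..13  channels  (1B, 1-aligned); 13..14  -- padding (1B); 14..16  depth  (2B, 2-aligned); sizeof = 16, alignof = 4
0..1  ttl  (1B, 1-aligned)
1..5  seq  (4B, 1-aligned)
5..13  src  (8B, 1-aligned)
13..15  window  (2B, 1-aligned)
15..31  payload_len  (16B, 1-aligned)
31..33  dst  (2B, 1-aligned)
33..41  checksum  (8B, 1-aligned)
sizeof = 41, alignof = 1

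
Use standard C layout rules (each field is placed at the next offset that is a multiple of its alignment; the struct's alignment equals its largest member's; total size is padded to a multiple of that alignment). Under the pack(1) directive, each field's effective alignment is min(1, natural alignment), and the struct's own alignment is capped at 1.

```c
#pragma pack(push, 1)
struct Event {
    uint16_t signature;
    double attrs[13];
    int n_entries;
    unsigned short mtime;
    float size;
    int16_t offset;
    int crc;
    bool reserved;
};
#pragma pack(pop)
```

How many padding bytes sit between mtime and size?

0

@0: signature [2B, align 1] → 2
@2: attrs [104B, align 1] → 106
@106: n_entries [4B, align 1] → 110
@110: mtime [2B, align 1] → 112
@112: size [4B, align 1] → 116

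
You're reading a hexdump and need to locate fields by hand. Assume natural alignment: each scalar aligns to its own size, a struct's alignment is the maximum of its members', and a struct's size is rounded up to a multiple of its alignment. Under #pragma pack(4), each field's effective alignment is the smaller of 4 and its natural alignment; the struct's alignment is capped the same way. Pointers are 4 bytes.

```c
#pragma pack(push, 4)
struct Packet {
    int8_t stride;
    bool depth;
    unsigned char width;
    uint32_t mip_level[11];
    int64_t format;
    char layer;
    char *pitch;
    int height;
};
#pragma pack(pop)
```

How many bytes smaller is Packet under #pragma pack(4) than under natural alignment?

natural layout:
  0..1  stride  (1B, 1-aligned)
  1..2  depth  (1B, 1-aligned)
  2..3  width  (1B, 1-aligned)
  3..4  -- padding (1B)
  4..48  mip_level  (44B, 4-aligned)
  48..56  format  (8B, 8-aligned)
  56..57  layer  (1B, 1-aligned)
  57..60  -- padding (3B)
  60..64  pitch  (4B, 4-aligned)
  64..68  height  (4B, 4-aligned)
  68..72  -- tail padding (4B)
  sizeof = 72, alignof = 8
packed(4) layout:
  0..1  stride  (1B, 1-aligned)
  1..2  depth  (1B, 1-aligned)
  2..3  width  (1B, 1-aligned)
  3..4  -- padding (1B)
  4..48  mip_level  (44B, 4-aligned)
  48..56  format  (8B, 4-aligned)
  56..57  layer  (1B, 1-aligned)
  57..60  -- padding (3B)
  60..64  pitch  (4B, 4-aligned)
  64..68  height  (4B, 4-aligned)
  sizeof = 68, alignof = 4
72 − 68 = 4

4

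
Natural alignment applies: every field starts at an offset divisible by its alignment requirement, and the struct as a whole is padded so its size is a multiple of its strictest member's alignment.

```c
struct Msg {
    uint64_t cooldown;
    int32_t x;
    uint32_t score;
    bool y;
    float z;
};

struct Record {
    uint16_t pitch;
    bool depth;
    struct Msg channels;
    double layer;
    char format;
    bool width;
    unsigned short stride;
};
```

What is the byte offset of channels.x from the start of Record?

Msg: 0..8  cooldown  (8B, 8-aligned); 8..12  x  (4B, 4-aligned); 12..16  score  (4B, 4-aligned); 16..17  y  (1B, 1-aligned); 17..20  -- padding (3B); 20..24  z  (4B, 4-aligned); sizeof = 24, alignof = 8
0..2  pitch  (2B, 2-aligned)
2..3  depth  (1B, 1-aligned)
3..8  -- padding (5B)
8..32  channels  (24B, 8-aligned)
within Msg: x at 8
8 + 8 = 16

16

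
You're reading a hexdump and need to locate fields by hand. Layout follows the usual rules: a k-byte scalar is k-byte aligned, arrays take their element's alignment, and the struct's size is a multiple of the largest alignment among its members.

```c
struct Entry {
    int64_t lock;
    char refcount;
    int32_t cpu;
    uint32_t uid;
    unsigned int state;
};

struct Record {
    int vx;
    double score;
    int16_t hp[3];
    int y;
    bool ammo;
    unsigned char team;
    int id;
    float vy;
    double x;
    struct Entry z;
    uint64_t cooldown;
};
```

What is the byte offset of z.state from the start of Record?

Entry: 0..8  lock  (8B, 8-aligned); 8..9  refcount  (1B, 1-aligned); 9..12  -- padding (3B); 12..16  cpu  (4B, 4-aligned); 16..20  uid  (4B, 4-aligned); 20..24  state  (4B, 4-aligned); sizeof = 24, alignof = 8
0..4  vx  (4B, 4-aligned)
4..8  -- padding (4B)
8..16  score  (8B, 8-aligned)
16..22  hp  (6B, 2-aligned)
22..24  -- padding (2B)
24..28  y  (4B, 4-aligned)
28..29  ammo  (1B, 1-aligned)
29..30  team  (1B, 1-aligned)
30..32  -- padding (2B)
32..36  id  (4B, 4-aligned)
36..40  vy  (4B, 4-aligned)
40..48  x  (8B, 8-aligned)
48..72  z  (24B, 8-aligned)
within Entry: state at 20
48 + 20 = 68

68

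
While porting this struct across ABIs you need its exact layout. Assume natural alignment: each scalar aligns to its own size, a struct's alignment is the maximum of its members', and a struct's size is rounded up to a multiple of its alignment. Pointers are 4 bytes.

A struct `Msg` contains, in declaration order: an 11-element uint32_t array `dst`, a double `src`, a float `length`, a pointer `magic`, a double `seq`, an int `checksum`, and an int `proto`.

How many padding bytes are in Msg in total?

4

@0: dst [44B, align 4] → 44
+4 pad (align 8)
@48: src [8B, align 8] → 56
@56: length [4B, align 4] → 60
@60: magic [4B, align 4] → 64
@64: seq [8B, align 8] → 72
@72: checksum [4B, align 4] → 76
@76: proto [4B, align 4] → 80
size 80, align 8
data bytes 76, size 80 → padding 4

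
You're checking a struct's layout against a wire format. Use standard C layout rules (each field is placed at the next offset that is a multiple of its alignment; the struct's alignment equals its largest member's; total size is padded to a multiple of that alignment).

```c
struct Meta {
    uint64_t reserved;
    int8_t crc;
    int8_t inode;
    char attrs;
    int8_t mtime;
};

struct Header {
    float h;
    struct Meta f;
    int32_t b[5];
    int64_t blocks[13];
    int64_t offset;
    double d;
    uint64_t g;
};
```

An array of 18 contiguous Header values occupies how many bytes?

Meta: reserved at 0 (size 8, align 8) → ends 8; crc at 8 (size 1, align 1) → ends 9; inode at 9 (size 1, align 1) → ends 10; attrs at 10 (size 1, align 1) → ends 11; mtime at 11 (size 1, align 1) → ends 12; tail pad 4 to reach multiple of 8; total 16 bytes, alignment 8
h at 0 (size 4, align 4) → ends 4
pad 4 to align 8 for f
f at 8 (size 16, align 8) → ends 24
b at 24 (size 20, align 4) → ends 44
pad 4 to align 8 for blocks
blocks at 48 (size 104, align 8) → ends 152
offset at 152 (size 8, align 8) → ends 160
d at 160 (size 8, align 8) → ends 168
g at 168 (size 8, align 8) → ends 176
total 176 bytes, alignment 8
array of 18: 18 × 176 = 3168

3168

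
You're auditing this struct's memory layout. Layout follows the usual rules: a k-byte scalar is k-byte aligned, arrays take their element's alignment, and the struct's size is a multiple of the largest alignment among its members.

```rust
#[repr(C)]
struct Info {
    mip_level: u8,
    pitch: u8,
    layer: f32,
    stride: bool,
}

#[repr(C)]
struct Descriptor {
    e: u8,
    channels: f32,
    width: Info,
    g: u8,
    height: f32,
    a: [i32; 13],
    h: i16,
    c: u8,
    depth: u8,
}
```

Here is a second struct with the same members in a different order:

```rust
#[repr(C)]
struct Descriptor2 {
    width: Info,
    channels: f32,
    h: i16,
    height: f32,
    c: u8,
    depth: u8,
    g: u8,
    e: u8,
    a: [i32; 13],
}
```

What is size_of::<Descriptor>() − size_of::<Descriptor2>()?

Info: @0: mip_level [1B, align 1] → 1; @1: pitch [1B, align 1] → 2; +2 pad (align 4); @4: layer [4B, align 4] → 8; @8: stride [1B, align 1] → 9; +3 tail pad (align 4); size 12, align 4
@0: e [1B, align 1] → 1
+3 pad (align 4)
@4: channels [4B, align 4] → 8
@8: width [12B, align 4] → 20
@20: g [1B, align 1] → 21
+3 pad (align 4)
@24: height [4B, align 4] → 28
@28: a [52B, align 4] → 80
@80: h [2B, align 2] → 82
@82: c [1B, align 1] → 83
@83: depth [1B, align 1] → 84
size 84, align 4
— Descriptor2 —
@0: width [12B, align 4] → 12
@12: channels [4B, align 4] → 16
@16: h [2B, align 2] → 18
+2 pad (align 4)
@20: height [4B, align 4] → 24
@24: c [1B, align 1] → 25
@25: depth [1B, align 1] → 26
@26: g [1B, align 1] → 27
@27: e [1B, align 1] → 28
@28: a [52B, align 4] → 80
size 80, align 4
84 − 80 = 4

4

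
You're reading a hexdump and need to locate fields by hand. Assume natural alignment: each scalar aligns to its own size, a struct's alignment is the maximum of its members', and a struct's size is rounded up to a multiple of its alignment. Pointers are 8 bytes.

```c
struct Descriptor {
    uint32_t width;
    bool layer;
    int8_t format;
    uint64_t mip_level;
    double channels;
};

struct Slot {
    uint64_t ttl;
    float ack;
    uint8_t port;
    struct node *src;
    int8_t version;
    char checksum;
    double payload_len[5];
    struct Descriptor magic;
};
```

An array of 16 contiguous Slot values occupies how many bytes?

1536

Descriptor: 0..4  width  (4B, 4-aligned); 4..5  layer  (1B, 1-aligned); 5..6  format  (1B, 1-aligned); 6..8  -- padding (2B); 8..16  mip_level  (8B, 8-aligned); 16..24  channels  (8B, 8-aligned); sizeof = 24, alignof = 8
0..8  ttl  (8B, 8-aligned)
8..12  ack  (4B, 4-aligned)
12..13  port  (1B, 1-aligned)
13..16  -- padding (3B)
16..24  src  (8B, 8-aligned)
24..25  version  (1B, 1-aligned)
25..26  checksum  (1B, 1-aligned)
26..32  -- padding (6B)
32..72  payload_len  (40B, 8-aligned)
72..96  magic  (24B, 8-aligned)
sizeof = 96, alignof = 8
array of 16: 16 × 96 = 1536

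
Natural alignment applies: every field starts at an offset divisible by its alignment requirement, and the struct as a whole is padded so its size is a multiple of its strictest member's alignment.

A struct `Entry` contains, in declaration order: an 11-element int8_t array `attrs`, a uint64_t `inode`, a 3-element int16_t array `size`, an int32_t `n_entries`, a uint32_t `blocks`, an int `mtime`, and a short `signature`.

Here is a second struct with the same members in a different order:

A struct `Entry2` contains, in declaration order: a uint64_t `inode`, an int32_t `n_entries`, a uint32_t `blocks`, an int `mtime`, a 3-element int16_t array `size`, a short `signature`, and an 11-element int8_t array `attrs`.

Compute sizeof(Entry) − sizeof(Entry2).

@0: attrs [11B, align 1] → 11
+5 pad (align 8)
@16: inode [8B, align 8] → 24
@24: size [6B, align 2] → 30
+2 pad (align 4)
@32: n_entries [4B, align 4] → 36
@36: blocks [4B, align 4] → 40
@40: mtime [4B, align 4] → 44
@44: signature [2B, align 2] → 46
+2 tail pad (align 8)
size 48, align 8
— Entry2 —
@0: inode [8B, align 8] → 8
@8: n_entries [4B, align 4] → 12
@12: blocks [4B, align 4] → 16
@16: mtime [4B, align 4] → 20
@20: size [6B, align 2] → 26
@26: signature [2B, align 2] → 28
@28: attrs [11B, align 1] → 39
+1 tail pad (align 8)
size 40, align 8
48 − 40 = 8

8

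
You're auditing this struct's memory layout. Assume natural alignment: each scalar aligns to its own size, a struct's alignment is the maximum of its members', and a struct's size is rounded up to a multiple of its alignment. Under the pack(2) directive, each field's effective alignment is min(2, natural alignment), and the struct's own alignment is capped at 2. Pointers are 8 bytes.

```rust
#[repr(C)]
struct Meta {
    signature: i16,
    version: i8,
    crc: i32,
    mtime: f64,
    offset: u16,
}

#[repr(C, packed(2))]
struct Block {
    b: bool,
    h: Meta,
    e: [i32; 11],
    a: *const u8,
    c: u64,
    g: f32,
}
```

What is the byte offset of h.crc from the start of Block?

Meta: signature at 0 (size 2, align 2) → ends 2; version at 2 (size 1, align 1) → ends 3; pad 1 to align 4 for crc; crc at 4 (size 4, align 4) → ends 8; mtime at 8 (size 8, align 8) → ends 16; offset at 16 (size 2, align 2) → ends 18; tail pad 6 to reach multiple of 8; total 24 bytes, alignment 8
b at 0 (size 1, align 1) → ends 1
pad 1 to align 2 for h
h at 2 (size 24, align 2) → ends 26
within Meta: crc at 4
2 + 4 = 6

6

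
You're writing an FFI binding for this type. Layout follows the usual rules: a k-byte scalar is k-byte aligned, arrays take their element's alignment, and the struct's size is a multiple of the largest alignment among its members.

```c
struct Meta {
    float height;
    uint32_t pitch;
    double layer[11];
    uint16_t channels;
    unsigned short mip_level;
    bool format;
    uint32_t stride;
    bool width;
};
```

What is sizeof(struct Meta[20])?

2240

@0: height [4B, align 4] → 4
@4: pitch [4B, align 4] → 8
@8: layer [88B, align 8] → 96
@96: channels [2B, align 2] → 98
@98: mip_level [2B, align 2] → 100
@100: format [1B, align 1] → 101
+3 pad (align 4)
@104: stride [4B, align 4] → 108
@108: width [1B, align 1] → 109
+3 tail pad (align 8)
size 112, align 8
array of 20: 20 × 112 = 2240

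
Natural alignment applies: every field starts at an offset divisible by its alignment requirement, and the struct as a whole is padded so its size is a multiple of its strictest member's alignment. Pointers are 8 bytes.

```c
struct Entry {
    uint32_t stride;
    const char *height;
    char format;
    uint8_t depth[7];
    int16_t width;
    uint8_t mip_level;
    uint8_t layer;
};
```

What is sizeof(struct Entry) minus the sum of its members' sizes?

8

0..4  stride  (4B, 4-aligned)
4..8  -- padding (4B)
8..16  height  (8B, 8-aligned)
16..17  format  (1B, 1-aligned)
17..24  depth  (7B, 1-aligned)
24..26  width  (2B, 2-aligned)
26..27  mip_level  (1B, 1-aligned)
27..28  layer  (1B, 1-aligned)
28..32  -- tail padding (4B)
sizeof = 32, alignof = 8
data bytes 24, size 32 → padding 8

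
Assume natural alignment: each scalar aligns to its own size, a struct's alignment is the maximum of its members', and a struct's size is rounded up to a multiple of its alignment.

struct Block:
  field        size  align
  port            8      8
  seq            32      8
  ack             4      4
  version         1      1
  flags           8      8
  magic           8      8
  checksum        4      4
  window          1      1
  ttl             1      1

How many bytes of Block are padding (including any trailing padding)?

port at 0 (size 8, align 8) → ends 8
seq at 8 (size 32, align 8) → ends 40
ack at 40 (size 4, align 4) → ends 44
version at 44 (size 1, align 1) → ends 45
pad 3 to align 8 for flags
flags at 48 (size 8, align 8) → ends 56
magic at 56 (size 8, align 8) → ends 64
checksum at 64 (size 4, align 4) → ends 68
window at 68 (size 1, align 1) → ends 69
ttl at 69 (size 1, align 1) → ends 70
tail pad 2 to reach multiple of 8
total 72 bytes, alignment 8
data bytes 67, size 72 → padding 5

5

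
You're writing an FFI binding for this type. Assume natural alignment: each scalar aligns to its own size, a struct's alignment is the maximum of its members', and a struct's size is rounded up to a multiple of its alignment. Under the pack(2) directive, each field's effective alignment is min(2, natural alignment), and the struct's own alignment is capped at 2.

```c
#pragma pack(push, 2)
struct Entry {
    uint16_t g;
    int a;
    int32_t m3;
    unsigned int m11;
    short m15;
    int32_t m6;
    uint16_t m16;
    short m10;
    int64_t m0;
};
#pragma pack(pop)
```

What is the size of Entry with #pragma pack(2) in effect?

g at 0 (size 2, align 2) → ends 2
a at 2 (size 4, align 2) → ends 6
m3 at 6 (size 4, align 2) → ends 10
m11 at 10 (size 4, align 2) → ends 14
m15 at 14 (size 2, align 2) → ends 16
m6 at 16 (size 4, align 2) → ends 20
m16 at 20 (size 2, align 2) → ends 22
m10 at 22 (size 2, align 2) → ends 24
m0 at 24 (size 8, align 2) → ends 32
total 32 bytes, alignment 2

32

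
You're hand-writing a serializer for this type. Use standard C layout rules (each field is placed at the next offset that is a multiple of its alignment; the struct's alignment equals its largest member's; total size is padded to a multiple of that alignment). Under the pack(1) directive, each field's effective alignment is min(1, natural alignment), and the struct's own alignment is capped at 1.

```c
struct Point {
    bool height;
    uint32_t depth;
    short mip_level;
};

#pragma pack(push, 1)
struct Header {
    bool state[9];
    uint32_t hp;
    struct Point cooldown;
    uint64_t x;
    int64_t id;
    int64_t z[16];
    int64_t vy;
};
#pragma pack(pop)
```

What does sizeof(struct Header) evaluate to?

Point: height at 0 (size 1, align 1) → ends 1; pad 3 to align 4 for depth; depth at 4 (size 4, align 4) → ends 8; mip_level at 8 (size 2, align 2) → ends 10; tail pad 2 to reach multiple of 4; total 12 bytes, alignment 4
state at 0 (size 9, align 1) → ends 9
hp at 9 (size 4, align 1) → ends 13
cooldown at 13 (size 12, align 1) → ends 25
x at 25 (size 8, align 1) → ends 33
id at 33 (size 8, align 1) → ends 41
z at 41 (size 128, align 1) → ends 169
vy at 169 (size 8, align 1) → ends 177
total 177 bytes, alignment 1

177 bytes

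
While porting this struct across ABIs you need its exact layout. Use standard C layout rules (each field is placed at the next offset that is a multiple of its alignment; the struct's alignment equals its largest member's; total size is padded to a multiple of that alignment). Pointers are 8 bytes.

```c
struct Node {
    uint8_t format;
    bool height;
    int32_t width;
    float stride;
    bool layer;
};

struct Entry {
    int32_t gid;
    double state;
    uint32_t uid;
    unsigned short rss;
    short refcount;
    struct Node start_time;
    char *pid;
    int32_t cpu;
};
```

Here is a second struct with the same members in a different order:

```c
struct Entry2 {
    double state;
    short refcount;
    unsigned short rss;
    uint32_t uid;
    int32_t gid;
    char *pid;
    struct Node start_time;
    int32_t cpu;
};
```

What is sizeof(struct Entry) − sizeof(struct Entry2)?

Node: @0: format [1B, align 1] → 1; @1: height [1B, align 1] → 2; +2 pad (align 4); @4: width [4B, align 4] → 8; @8: stride [4B, align 4] → 12; @12: layer [1B, align 1] → 13; +3 tail pad (align 4); size 16, align 4
@0: gid [4B, align 4] → 4
+4 pad (align 8)
@8: state [8B, align 8] → 16
@16: uid [4B, align 4] → 20
@20: rss [2B, align 2] → 22
@22: refcount [2B, align 2] → 24
@24: start_time [16B, align 4] → 40
@40: pid [8B, align 8] → 48
@48: cpu [4B, align 4] → 52
+4 tail pad (align 8)
size 56, align 8
— Entry2 —
@0: state [8B, align 8] → 8
@8: refcount [2B, align 2] → 10
@10: rss [2B, align 2] → 12
@12: uid [4B, align 4] → 16
@16: gid [4B, align 4] → 20
+4 pad (align 8)
@24: pid [8B, align 8] → 32
@32: start_time [16B, align 4] → 48
@48: cpu [4B, align 4] → 52
+4 tail pad (align 8)
size 56, align 8
56 − 56 = 0

0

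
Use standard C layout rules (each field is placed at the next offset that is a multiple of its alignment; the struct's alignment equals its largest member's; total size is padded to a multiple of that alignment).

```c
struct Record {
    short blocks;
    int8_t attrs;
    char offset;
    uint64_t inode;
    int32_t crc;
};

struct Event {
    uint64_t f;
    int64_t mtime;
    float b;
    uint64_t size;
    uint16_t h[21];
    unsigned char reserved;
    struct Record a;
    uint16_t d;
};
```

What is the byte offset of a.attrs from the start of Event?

Record: 0..2  blocks  (2B, 2-aligned); 2..3  attrs  (1B, 1-aligned); 3..4  offset  (1B, 1-aligned); 4..8  -- padding (4B); 8..16  inode  (8B, 8-aligned); 16..20  crc  (4B, 4-aligned); 20..24  -- tail padding (4B); sizeof = 24, alignof = 8
0..8  f  (8B, 8-aligned)
8..16  mtime  (8B, 8-aligned)
16..20  b  (4B, 4-aligned)
20..24  -- padding (4B)
24..32  size  (8B, 8-aligned)
32..74  h  (42B, 2-aligned)
74..75  reserved  (1B, 1-aligned)
75..80  -- padding (5B)
80..104  a  (24B, 8-aligned)
within Record: attrs at 2
80 + 2 = 82

82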